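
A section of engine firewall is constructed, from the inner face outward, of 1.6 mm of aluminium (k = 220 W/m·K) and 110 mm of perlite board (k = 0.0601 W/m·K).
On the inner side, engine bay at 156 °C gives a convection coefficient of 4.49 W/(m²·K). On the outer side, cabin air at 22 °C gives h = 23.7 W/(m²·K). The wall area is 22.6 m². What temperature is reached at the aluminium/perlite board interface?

T ≈ 142 °C

Series thermal resistances:
R_inner film = 1/(h_i·A) = 1/(4.49×22.6) = 0.009855 K/W
R_aluminium = L/(kA) = 0.0016/(220×22.6) = 3.218×10^-7 K/W
R_perlite board = L/(kA) = 0.11/(0.0601×22.6) = 0.08099 K/W
R_outer film = 1/(h_o·A) = 1/(23.7×22.6) = 0.001867 K/W
R_total = 0.09271 K/W;  Q = ΔT/R_total = 134/0.09271 = 1445 W
T_interface = T_inner − Q·ΣR(inner→interface) = 156 − 1450×0.009855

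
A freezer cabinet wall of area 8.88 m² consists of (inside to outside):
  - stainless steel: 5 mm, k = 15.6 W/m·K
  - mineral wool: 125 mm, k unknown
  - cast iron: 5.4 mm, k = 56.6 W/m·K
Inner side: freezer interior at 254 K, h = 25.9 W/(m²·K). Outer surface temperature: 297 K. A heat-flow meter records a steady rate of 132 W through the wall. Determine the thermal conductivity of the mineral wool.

Treating each layer as a thermal resistance in series:
R_inner film = 1/(h_i·A) = 1/(25.9×8.88) = 0.004348 K/W
R_stainless steel = L/(kA) = 0.005/(15.6×8.88) = 3.609×10^-5 K/W
R_cast iron = L/(kA) = 0.0054/(56.6×8.88) = 1.074×10^-5 K/W
Sum of known resistances R_other = 0.004395 K/W
Total R = ΔT/Q = 43/132 = 0.3258 K/W
R_mineral wool = R_total − R_other = 0.3214 K/W
k = L/(R·A) = 0.125/(0.3214×8.88)

k ≈ 0.0438 W/(m·K)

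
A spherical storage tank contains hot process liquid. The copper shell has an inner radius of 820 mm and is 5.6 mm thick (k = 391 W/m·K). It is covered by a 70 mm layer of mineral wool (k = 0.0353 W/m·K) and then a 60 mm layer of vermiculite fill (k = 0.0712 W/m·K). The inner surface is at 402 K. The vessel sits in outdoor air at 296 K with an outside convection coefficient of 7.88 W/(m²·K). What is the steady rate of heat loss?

For a spherical shell R = (1/r₁ − 1/r₂)/(4πk); film R = 1/(h·4πr²). In series:
R_copper shell = (1/0.82 − 1/0.8256)/(4π×391) = 1.684×10^-6 K/W
R_mineral wool = (1/0.8256 − 1/0.8956)/(4π×0.0353) = 0.2134 K/W
R_vermiculite fill = (1/0.8956 − 1/0.9556)/(4π×0.0712) = 0.07836 K/W
R_outer film = 1/(h·4πr_o²) = 1/(7.88×4π×0.9556²) = 0.01106 K/W
R_total = 0.3028 K/W
Q = ΔT/R_total = 106/0.3028

Q ≈ 350 W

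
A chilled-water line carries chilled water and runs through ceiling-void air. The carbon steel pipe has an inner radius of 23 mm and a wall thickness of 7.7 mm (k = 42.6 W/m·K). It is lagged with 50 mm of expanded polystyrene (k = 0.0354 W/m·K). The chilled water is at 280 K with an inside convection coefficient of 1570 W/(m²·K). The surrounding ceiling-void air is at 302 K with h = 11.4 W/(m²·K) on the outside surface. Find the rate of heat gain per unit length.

q′ ≈ 4.86 W/m

Per-layer cylindrical resistances, series-summed:
R_inner film = 1/(h_i·2πr₁L) = 1/(1570×2π×0.023×1) = 0.004408 K/W
R_carbon steel pipe wall = ln(30.7/23)/(2π×42.6×1) = 0.001079 K/W
R_expanded polystyrene = ln(80.7/30.7)/(2π×0.0354×1) = 4.345 K/W
R_outer film = 1/(h_o·2πr_oL) = 1/(11.4×2π×0.0807×1) = 0.173 K/W
R_total = 4.524 K/W
Q = ΔT/R_total = 22/4.524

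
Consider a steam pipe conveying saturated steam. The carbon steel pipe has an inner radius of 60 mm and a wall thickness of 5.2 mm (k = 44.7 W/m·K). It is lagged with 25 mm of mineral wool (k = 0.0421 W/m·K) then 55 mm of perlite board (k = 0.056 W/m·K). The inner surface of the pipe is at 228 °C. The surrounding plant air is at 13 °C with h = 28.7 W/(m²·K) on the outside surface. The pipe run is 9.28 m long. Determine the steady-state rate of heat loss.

Q ≈ 762 W

Radial resistances (cylindrical: R_cond = ln(r_o/r_i)/(2πkL), R_conv = 1/(h·2πrL)):
R_carbon steel pipe wall = ln(65.2/60)/(2π×44.7×9.28) = 3.189×10^-5 K/W
R_mineral wool = ln(90.2/65.2)/(2π×0.0421×9.28) = 0.1322 K/W
R_perlite board = ln(145.2/90.2)/(2π×0.056×9.28) = 0.1458 K/W
R_outer film = 1/(h_o·2πr_oL) = 1/(28.7×2π×0.1452×9.28) = 0.004116 K/W
R_total = 0.2822 K/W
Q = ΔT/R_total = 215/0.2822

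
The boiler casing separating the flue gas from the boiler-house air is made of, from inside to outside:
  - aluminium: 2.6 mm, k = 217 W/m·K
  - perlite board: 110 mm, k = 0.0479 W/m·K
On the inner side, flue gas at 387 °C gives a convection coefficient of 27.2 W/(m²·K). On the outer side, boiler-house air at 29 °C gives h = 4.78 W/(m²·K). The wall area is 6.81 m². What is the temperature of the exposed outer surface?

T ≈ 58.5 °C

Thermal resistances in series:
R_inner film = 1/(h_i·A) = 1/(27.2×6.81) = 0.005399 K/W
R_aluminium = L/(kA) = 0.0026/(217×6.81) = 1.759×10^-6 K/W
R_perlite board = L/(kA) = 0.11/(0.0479×6.81) = 0.3372 K/W
R_outer film = 1/(h_o·A) = 1/(4.78×6.81) = 0.03072 K/W
R_total = 0.3733 K/W;  Q = ΔT/R_total = 358/0.3733 = 958.9 W
T_interface = T_inner − Q·ΣR(inner→interface) = 387 − 959×0.3426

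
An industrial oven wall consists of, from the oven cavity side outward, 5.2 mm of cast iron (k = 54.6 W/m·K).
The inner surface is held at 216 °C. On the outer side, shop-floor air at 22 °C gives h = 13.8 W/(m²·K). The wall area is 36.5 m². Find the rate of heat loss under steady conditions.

Using the resistance-network approach (series):
R_cast iron = L/(kA) = 0.0052/(54.6×36.5) = 2.609×10^-6 K/W
R_outer film = 1/(h_o·A) = 1/(13.8×36.5) = 0.001985 K/W
R_total = 0.001988 K/W
Q = ΔT / R_total = 194 / 0.001988

Q ≈ 97600 W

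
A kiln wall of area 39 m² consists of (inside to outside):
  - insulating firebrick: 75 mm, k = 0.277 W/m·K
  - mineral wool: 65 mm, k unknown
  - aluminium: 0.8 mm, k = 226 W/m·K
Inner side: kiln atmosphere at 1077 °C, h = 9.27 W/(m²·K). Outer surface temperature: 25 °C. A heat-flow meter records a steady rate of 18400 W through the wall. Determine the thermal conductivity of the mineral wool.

Series thermal resistances:
R_inner film = 1/(h_i·A) = 1/(9.27×39) = 0.002766 K/W
R_insulating firebrick = L/(kA) = 0.075/(0.277×39) = 0.006943 K/W
R_aluminium = L/(kA) = 0.0008/(226×39) = 9.076×10^-8 K/W
Sum of known resistances R_other = 0.009709 K/W
Total R = ΔT/Q = 1052/18400 = 0.05717 K/W
R_mineral wool = R_total − R_other = 0.04747 K/W
k = L/(R·A) = 0.065/(0.04747×39)

k ≈ 0.0351 W/(m·K)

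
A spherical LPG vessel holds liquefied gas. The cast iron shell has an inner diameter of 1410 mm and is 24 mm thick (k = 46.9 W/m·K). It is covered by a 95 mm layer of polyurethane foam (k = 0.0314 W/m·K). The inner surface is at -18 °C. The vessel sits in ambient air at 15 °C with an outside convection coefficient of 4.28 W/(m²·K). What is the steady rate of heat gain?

Spherical conduction: R = (1/r_in − 1/r_out)/(4πk) per layer; series-sum.
R_cast iron shell = (1/0.705 − 1/0.729)/(4π×46.9) = 7.923×10^-5 K/W
R_polyurethane foam = (1/0.729 − 1/0.824)/(4π×0.0314) = 0.4008 K/W
R_outer film = 1/(h·4πr_o²) = 1/(4.28×4π×0.824²) = 0.02738 K/W
R_total = 0.4283 K/W
Q = ΔT/R_total = 33/0.4283

Q ≈ 77.1 W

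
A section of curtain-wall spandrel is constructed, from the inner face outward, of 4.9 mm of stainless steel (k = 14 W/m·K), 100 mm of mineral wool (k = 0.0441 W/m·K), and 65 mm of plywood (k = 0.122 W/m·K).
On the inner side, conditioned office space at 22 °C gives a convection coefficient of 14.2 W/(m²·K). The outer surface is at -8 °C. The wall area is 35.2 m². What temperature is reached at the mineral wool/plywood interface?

Thermal resistances in series:
R_inner film = 1/(h_i·A) = 1/(14.2×35.2) = 0.002001 K/W
R_stainless steel = L/(kA) = 0.0049/(14×35.2) = 9.943×10^-6 K/W
R_mineral wool = L/(kA) = 0.1/(0.0441×35.2) = 0.06442 K/W
R_plywood = L/(kA) = 0.065/(0.122×35.2) = 0.01514 K/W
R_total = 0.08157 K/W;  Q = ΔT/R_total = 30/0.08157 = 367.8 W
T_interface = T_inner − Q·ΣR(inner→interface) = 22 − 368×0.06643

T ≈ -2.43 °C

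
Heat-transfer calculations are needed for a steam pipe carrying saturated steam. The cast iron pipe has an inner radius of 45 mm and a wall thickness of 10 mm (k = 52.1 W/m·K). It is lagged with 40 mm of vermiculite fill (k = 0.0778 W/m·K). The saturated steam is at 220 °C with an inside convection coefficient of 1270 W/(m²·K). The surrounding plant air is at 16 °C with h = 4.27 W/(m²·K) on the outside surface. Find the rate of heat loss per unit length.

q′ ≈ 135 W/m

Per-layer cylindrical resistances, series-summed:
R_inner film = 1/(h_i·2πr₁L) = 1/(1270×2π×0.045×1) = 0.002785 K/W
R_cast iron pipe wall = ln(55/45)/(2π×52.1×1) = 6.13×10^-4 K/W
R_vermiculite fill = ln(95/55)/(2π×0.0778×1) = 1.118 K/W
R_outer film = 1/(h_o·2πr_oL) = 1/(4.27×2π×0.095×1) = 0.3923 K/W
R_total = 1.514 K/W
Q = ΔT/R_total = 204/1.514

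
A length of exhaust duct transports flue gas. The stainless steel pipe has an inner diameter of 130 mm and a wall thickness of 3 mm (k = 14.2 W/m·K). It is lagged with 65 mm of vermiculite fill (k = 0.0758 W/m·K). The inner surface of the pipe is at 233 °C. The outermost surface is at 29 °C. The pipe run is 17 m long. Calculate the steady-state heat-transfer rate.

Radial resistances (cylindrical: R_cond = ln(r_o/r_i)/(2πkL), R_conv = 1/(h·2πrL)):
R_stainless steel pipe wall = ln(68/65)/(2π×14.2×17) = 2.975×10^-5 K/W
R_vermiculite fill = ln(133/68)/(2π×0.0758×17) = 0.08286 K/W
R_total = 0.08289 K/W
Q = ΔT/R_total = 204/0.08289

Q ≈ 2460 W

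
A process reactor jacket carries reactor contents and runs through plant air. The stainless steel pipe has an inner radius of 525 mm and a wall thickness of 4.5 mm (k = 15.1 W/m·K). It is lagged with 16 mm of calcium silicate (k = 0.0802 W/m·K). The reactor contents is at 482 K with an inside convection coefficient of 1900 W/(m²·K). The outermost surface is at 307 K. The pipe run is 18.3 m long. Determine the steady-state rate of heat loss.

Per-layer cylindrical resistances, series-summed:
R_inner film = 1/(h_i·2πr₁L) = 1/(1900×2π×0.525×18.3) = 8.719×10^-6 K/W
R_stainless steel pipe wall = ln(529.5/525)/(2π×15.1×18.3) = 4.916×10^-6 K/W
R_calcium silicate = ln(545.5/529.5)/(2π×0.0802×18.3) = 0.003228 K/W
R_total = 0.003242 K/W
Q = ΔT/R_total = 175/0.003242

Q ≈ 54000 W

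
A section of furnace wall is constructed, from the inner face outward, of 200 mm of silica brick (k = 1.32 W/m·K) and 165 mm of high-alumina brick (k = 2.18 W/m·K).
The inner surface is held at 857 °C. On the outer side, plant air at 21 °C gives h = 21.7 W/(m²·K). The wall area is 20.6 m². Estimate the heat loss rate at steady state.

Series thermal resistances:
R_silica brick = L/(kA) = 0.2/(1.32×20.6) = 0.007355 K/W
R_high-alumina brick = L/(kA) = 0.165/(2.18×20.6) = 0.003674 K/W
R_outer film = 1/(h_o·A) = 1/(21.7×20.6) = 0.002237 K/W
R_total = 0.01327 K/W
Q = ΔT / R_total = 836 / 0.01327

Q ≈ 63000 W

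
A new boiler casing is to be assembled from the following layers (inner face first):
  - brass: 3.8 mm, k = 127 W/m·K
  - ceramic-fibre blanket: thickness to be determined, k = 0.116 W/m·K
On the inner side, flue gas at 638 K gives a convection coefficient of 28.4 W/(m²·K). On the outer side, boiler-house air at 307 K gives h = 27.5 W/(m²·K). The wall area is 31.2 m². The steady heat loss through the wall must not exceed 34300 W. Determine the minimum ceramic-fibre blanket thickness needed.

L ≈ 26.6 mm

Series thermal resistances:
R_inner film = 1/(h_i·A) = 1/(28.4×31.2) = 0.001129 K/W
R_brass = L/(kA) = 0.0038/(127×31.2) = 9.59×10^-7 K/W
R_outer film = 1/(h_o·A) = 1/(27.5×31.2) = 0.001166 K/W
Sum of the known resistances R_other = 0.002295 K/W
Required total resistance R_tot = ΔT/Q_allow = 331/34300 = 0.00965 K/W
R_ceramic-fibre blanket = R_tot − R_other = 0.007355 K/W
L = R·k·A = 0.007355×0.116×31.2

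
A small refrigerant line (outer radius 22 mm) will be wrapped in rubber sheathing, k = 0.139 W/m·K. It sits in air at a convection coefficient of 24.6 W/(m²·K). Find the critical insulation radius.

For a cylinder r_cr = k/h = 0.139/24.6
r_cr = 5.65 mm; since the bare radius (22 mm) is above r_cr, any added insulation will reduce heat loss.

r_cr ≈ 5.65 mm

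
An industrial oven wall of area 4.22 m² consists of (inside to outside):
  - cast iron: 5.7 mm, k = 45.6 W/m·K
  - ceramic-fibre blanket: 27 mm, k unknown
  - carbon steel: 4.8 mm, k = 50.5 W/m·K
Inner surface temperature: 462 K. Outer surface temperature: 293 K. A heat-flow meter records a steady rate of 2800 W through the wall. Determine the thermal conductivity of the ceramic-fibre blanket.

k ≈ 0.106 W/(m·K)

Using the resistance-network approach (series):
R_cast iron = L/(kA) = 0.0057/(45.6×4.22) = 2.962×10^-5 K/W
R_carbon steel = L/(kA) = 0.0048/(50.5×4.22) = 2.252×10^-5 K/W
Sum of known resistances R_other = 5.214×10^-5 K/W
Total R = ΔT/Q = 169/2800 = 0.06036 K/W
R_ceramic-fibre blanket = R_total − R_other = 0.0603 K/W
k = L/(R·A) = 0.027/(0.0603×4.22)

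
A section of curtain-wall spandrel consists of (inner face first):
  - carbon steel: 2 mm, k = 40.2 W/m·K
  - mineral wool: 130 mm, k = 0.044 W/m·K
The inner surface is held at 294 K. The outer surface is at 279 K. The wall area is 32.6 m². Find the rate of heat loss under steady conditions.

Series thermal resistances:
R_carbon steel = L/(kA) = 0.002/(40.2×32.6) = 1.526×10^-6 K/W
R_mineral wool = L/(kA) = 0.13/(0.044×32.6) = 0.09063 K/W
R_total = 0.09063 K/W
Q = ΔT / R_total = 15 / 0.09063

Q ≈ 166 W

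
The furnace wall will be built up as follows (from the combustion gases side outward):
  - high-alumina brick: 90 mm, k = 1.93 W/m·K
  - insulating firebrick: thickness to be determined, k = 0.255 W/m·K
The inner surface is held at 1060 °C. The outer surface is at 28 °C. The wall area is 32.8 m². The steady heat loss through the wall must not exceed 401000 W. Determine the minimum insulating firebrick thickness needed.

Using the resistance-network approach (series):
R_high-alumina brick = L/(kA) = 0.09/(1.93×32.8) = 0.001422 K/W
Sum of the known resistances R_other = 0.001422 K/W
Required total resistance R_tot = ΔT/Q_allow = 1032/401000 = 0.002574 K/W
R_insulating firebrick = R_tot − R_other = 0.001152 K/W
L = R·k·A = 0.001152×0.255×32.8

L ≈ 9.63 mm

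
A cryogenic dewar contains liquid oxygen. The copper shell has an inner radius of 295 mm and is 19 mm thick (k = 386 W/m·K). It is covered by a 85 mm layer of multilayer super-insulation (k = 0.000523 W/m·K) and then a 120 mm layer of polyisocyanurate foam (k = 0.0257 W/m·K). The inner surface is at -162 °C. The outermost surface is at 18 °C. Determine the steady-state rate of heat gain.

Spherical conduction: R = (1/r_in − 1/r_out)/(4πk) per layer; series-sum.
R_copper shell = (1/0.295 − 1/0.314)/(4π×386) = 4.229×10^-5 K/W
R_multilayer super-insulation = (1/0.314 − 1/0.399)/(4π×0.000523) = 103.2 K/W
R_polyisocyanurate foam = (1/0.399 − 1/0.519)/(4π×0.0257) = 1.794 K/W
R_total = 105 K/W
Q = ΔT/R_total = 180/105

Q ≈ 1.71 W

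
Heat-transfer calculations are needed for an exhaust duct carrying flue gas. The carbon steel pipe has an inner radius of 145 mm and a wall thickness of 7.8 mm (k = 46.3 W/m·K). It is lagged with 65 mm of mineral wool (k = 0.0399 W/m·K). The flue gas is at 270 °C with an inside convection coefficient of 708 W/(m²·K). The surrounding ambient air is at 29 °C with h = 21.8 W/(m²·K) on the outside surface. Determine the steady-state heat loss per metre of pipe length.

q′ ≈ 166 W/m

Per-layer cylindrical resistances, series-summed:
R_inner film = 1/(h_i·2πr₁L) = 1/(708×2π×0.145×1) = 0.00155 K/W
R_carbon steel pipe wall = ln(152.8/145)/(2π×46.3×1) = 1.801×10^-4 K/W
R_mineral wool = ln(217.8/152.8)/(2π×0.0399×1) = 1.414 K/W
R_outer film = 1/(h_o·2πr_oL) = 1/(21.8×2π×0.2178×1) = 0.03352 K/W
R_total = 1.449 K/W
Q = ΔT/R_total = 241/1.449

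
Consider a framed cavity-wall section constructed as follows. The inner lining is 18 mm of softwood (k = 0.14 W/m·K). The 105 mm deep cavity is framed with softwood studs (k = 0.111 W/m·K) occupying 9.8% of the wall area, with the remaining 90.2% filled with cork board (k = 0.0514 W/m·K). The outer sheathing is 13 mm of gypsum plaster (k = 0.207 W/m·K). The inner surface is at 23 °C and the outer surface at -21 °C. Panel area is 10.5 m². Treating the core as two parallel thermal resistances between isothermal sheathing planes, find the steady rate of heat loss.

Sheathing layers in series; stud and cavity paths in parallel between them.
R_inner = 0.018/(0.14×10.5) = 0.01224 K/W
R_stud  = 0.105/(0.111×0.098×10.5) = 0.9193 K/W
R_cav   = 0.105/(0.0514×0.902×10.5) = 0.2157 K/W
1/R_core = 1/R_stud + 1/R_cav → R_core = 0.1747 K/W
R_outer = 0.013/(0.207×10.5) = 0.005981 K/W
R_total = 0.1929 K/W
Q = ΔT/R_total = 44/0.1929

Q ≈ 228 W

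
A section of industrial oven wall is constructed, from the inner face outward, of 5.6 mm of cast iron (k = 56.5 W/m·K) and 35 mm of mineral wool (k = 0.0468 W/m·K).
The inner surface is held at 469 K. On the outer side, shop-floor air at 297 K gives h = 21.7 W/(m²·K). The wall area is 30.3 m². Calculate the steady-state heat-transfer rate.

Using the resistance-network approach (series):
R_cast iron = L/(kA) = 0.0056/(56.5×30.3) = 3.271×10^-6 K/W
R_mineral wool = L/(kA) = 0.035/(0.0468×30.3) = 0.02468 K/W
R_outer film = 1/(h_o·A) = 1/(21.7×30.3) = 0.001521 K/W
R_total = 0.02621 K/W
Q = ΔT / R_total = 172 / 0.02621

Q ≈ 6560 W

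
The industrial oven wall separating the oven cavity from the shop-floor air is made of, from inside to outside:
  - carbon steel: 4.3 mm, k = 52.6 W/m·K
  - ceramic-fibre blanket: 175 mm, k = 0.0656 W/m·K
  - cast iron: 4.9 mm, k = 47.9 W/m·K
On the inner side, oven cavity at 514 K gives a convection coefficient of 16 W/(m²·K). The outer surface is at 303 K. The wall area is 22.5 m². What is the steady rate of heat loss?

Q ≈ 1740 W

Series thermal resistances:
R_inner film = 1/(h_i·A) = 1/(16×22.5) = 0.002778 K/W
R_carbon steel = L/(kA) = 0.0043/(52.6×22.5) = 3.633×10^-6 K/W
R_ceramic-fibre blanket = L/(kA) = 0.175/(0.0656×22.5) = 0.1186 K/W
R_cast iron = L/(kA) = 0.0049/(47.9×22.5) = 4.547×10^-6 K/W
R_total = 0.1213 K/W
Q = ΔT / R_total = 211 / 0.1213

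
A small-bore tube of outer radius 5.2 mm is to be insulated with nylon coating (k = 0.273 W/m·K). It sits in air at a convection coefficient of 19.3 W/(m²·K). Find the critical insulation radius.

r_cr ≈ 14.1 mm

For a cylinder r_cr = k/h = 0.273/19.3
r_cr = 14.1 mm; since the bare radius (5.2 mm) is below r_cr, adding a thin layer of insulation will *increase* heat loss.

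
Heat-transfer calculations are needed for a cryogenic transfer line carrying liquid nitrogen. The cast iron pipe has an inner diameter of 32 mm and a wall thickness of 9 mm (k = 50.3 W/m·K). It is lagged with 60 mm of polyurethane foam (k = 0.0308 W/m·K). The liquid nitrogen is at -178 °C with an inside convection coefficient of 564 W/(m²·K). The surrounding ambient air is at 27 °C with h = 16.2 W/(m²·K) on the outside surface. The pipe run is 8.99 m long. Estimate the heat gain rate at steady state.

Q ≈ 285 W

Radial resistances (cylindrical: R_cond = ln(r_o/r_i)/(2πkL), R_conv = 1/(h·2πrL)):
R_inner film = 1/(h_i·2πr₁L) = 1/(564×2π×0.016×8.99) = 0.001962 K/W
R_cast iron pipe wall = ln(25/16)/(2π×50.3×8.99) = 1.571×10^-4 K/W
R_polyurethane foam = ln(85/25)/(2π×0.0308×8.99) = 0.7034 K/W
R_outer film = 1/(h_o·2πr_oL) = 1/(16.2×2π×0.085×8.99) = 0.01286 K/W
R_total = 0.7184 K/W
Q = ΔT/R_total = 205/0.7184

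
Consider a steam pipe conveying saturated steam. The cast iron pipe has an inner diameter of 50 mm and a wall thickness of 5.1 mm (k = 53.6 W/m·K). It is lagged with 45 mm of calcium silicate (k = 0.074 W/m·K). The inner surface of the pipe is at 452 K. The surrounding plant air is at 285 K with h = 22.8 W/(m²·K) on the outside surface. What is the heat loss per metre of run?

Treating each annulus and film as a series resistance:
R_cast iron pipe wall = ln(30.1/25)/(2π×53.6×1) = 5.513×10^-4 K/W
R_calcium silicate = ln(75.1/30.1)/(2π×0.074×1) = 1.966 K/W
R_outer film = 1/(h_o·2πr_oL) = 1/(22.8×2π×0.0751×1) = 0.09295 K/W
R_total = 2.06 K/W
Q = ΔT/R_total = 167/2.06

q′ ≈ 81.1 W/m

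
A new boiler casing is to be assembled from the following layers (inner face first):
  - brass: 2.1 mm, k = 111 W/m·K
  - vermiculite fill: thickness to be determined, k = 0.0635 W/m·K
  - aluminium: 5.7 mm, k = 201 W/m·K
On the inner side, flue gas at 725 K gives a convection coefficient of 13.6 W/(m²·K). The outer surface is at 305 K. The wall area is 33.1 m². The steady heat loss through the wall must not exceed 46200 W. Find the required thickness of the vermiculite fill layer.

Using the resistance-network approach (series):
R_inner film = 1/(h_i·A) = 1/(13.6×33.1) = 0.002221 K/W
R_brass = L/(kA) = 0.0021/(111×33.1) = 5.716×10^-7 K/W
R_aluminium = L/(kA) = 0.0057/(201×33.1) = 8.567×10^-7 K/W
Sum of the known resistances R_other = 0.002223 K/W
Required total resistance R_tot = ΔT/Q_allow = 420/46200 = 0.009091 K/W
R_vermiculite fill = R_tot − R_other = 0.006868 K/W
L = R·k·A = 0.006868×0.0635×33.1

L ≈ 14.4 mm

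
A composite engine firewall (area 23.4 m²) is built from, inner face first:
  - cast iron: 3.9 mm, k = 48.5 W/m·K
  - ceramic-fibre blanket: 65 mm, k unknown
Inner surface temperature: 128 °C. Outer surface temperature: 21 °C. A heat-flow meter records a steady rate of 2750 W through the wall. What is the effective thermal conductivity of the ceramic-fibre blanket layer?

k ≈ 0.0714 W/(m·K)

Using the resistance-network approach (series):
R_cast iron = L/(kA) = 0.0039/(48.5×23.4) = 3.436×10^-6 K/W
Sum of known resistances R_other = 3.436×10^-6 K/W
Total R = ΔT/Q = 107/2750 = 0.03891 K/W
R_ceramic-fibre blanket = R_total − R_other = 0.03891 K/W
k = L/(R·A) = 0.065/(0.03891×23.4)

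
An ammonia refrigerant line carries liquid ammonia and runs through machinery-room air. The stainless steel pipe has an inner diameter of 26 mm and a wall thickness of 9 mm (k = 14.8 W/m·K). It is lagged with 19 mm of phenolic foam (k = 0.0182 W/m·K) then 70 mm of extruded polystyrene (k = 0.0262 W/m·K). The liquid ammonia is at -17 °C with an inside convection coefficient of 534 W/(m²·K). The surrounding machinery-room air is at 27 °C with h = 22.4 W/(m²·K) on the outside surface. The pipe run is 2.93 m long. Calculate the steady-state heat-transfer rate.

Per-layer cylindrical resistances, series-summed:
R_inner film = 1/(h_i·2πr₁L) = 1/(534×2π×0.013×2.93) = 0.007825 K/W
R_stainless steel pipe wall = ln(22/13)/(2π×14.8×2.93) = 0.001931 K/W
R_phenolic foam = ln(41/22)/(2π×0.0182×2.93) = 1.858 K/W
R_extruded polystyrene = ln(111/41)/(2π×0.0262×2.93) = 2.065 K/W
R_outer film = 1/(h_o·2πr_oL) = 1/(22.4×2π×0.111×2.93) = 0.02185 K/W
R_total = 3.954 K/W
Q = ΔT/R_total = 44/3.954

Q ≈ 11.1 W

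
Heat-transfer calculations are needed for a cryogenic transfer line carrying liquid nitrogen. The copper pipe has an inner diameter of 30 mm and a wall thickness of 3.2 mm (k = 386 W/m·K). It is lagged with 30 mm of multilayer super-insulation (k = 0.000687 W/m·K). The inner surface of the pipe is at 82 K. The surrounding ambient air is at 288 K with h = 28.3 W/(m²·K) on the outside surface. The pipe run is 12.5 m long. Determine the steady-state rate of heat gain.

Cylindrical conduction, so R = ln(r₂/r₁)/(2πkL) per layer, in series:
R_copper pipe wall = ln(18.2/15)/(2π×386×12.5) = 6.378×10^-6 K/W
R_multilayer super-insulation = ln(48.2/18.2)/(2π×0.000687×12.5) = 18.05 K/W
R_outer film = 1/(h_o·2πr_oL) = 1/(28.3×2π×0.0482×12.5) = 0.009334 K/W
R_total = 18.06 K/W
Q = ΔT/R_total = 206/18.06

Q ≈ 11.4 W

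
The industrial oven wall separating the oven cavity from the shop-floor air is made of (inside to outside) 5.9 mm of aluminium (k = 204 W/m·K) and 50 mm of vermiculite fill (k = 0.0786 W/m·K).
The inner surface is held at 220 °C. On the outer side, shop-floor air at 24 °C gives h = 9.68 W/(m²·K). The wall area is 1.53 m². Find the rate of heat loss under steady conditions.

Q ≈ 406 W

Thermal resistances in series:
R_aluminium = L/(kA) = 0.0059/(204×1.53) = 1.89×10^-5 K/W
R_vermiculite fill = L/(kA) = 0.05/(0.0786×1.53) = 0.4158 K/W
R_outer film = 1/(h_o·A) = 1/(9.68×1.53) = 0.06752 K/W
R_total = 0.4833 K/W
Q = ΔT / R_total = 196 / 0.4833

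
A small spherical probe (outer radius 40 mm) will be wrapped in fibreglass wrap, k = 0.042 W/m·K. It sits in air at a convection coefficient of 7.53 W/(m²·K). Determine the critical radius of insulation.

For a sphere r_cr = 2k/h = 2×0.042/7.53
r_cr = 11.2 mm; since the bare radius (40 mm) is above r_cr, any added insulation will reduce heat loss.

r_cr ≈ 11.2 mm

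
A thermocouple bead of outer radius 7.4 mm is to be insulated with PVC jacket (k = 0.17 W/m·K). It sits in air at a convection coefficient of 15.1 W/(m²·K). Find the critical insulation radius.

For a sphere r_cr = 2k/h = 2×0.17/15.1
r_cr = 22.5 mm; since the bare radius (7.4 mm) is below r_cr, adding a thin layer of insulation will *increase* heat loss.

r_cr ≈ 22.5 mm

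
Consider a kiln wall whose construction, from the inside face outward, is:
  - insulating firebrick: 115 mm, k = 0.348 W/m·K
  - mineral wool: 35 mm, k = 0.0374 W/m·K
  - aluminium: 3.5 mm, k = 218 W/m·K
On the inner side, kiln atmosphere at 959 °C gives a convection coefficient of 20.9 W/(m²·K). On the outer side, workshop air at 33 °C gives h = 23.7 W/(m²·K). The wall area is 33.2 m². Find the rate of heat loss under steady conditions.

Thermal resistances in series:
R_inner film = 1/(h_i·A) = 1/(20.9×33.2) = 0.001441 K/W
R_insulating firebrick = L/(kA) = 0.115/(0.348×33.2) = 0.009954 K/W
R_mineral wool = L/(kA) = 0.035/(0.0374×33.2) = 0.02819 K/W
R_aluminium = L/(kA) = 0.0035/(218×33.2) = 4.836×10^-7 K/W
R_outer film = 1/(h_o·A) = 1/(23.7×33.2) = 0.001271 K/W
R_total = 0.04085 K/W
Q = ΔT / R_total = 926 / 0.04085

Q ≈ 22700 W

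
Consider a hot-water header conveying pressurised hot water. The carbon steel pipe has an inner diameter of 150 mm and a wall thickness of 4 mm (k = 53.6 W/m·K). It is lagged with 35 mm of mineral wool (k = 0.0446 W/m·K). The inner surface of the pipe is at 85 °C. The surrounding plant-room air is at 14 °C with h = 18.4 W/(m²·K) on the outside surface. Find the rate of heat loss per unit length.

q′ ≈ 51.3 W/m

Radial resistances (cylindrical: R_cond = ln(r_o/r_i)/(2πkL), R_conv = 1/(h·2πrL)):
R_carbon steel pipe wall = ln(79/75)/(2π×53.6×1) = 1.543×10^-4 K/W
R_mineral wool = ln(114/79)/(2π×0.0446×1) = 1.309 K/W
R_outer film = 1/(h_o·2πr_oL) = 1/(18.4×2π×0.114×1) = 0.07587 K/W
R_total = 1.385 K/W
Q = ΔT/R_total = 71/1.385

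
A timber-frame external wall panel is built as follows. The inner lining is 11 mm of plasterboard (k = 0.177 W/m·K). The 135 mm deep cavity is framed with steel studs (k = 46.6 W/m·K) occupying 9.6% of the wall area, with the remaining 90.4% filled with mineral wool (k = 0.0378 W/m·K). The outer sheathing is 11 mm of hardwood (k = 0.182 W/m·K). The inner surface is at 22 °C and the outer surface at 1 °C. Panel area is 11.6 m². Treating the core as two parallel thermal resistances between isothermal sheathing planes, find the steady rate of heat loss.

Q ≈ 1600 W

Sheathing layers in series; stud and cavity paths in parallel between them.
R_inner = 0.011/(0.177×11.6) = 0.005357 K/W
R_stud  = 0.135/(46.6×0.096×11.6) = 0.002601 K/W
R_cav   = 0.135/(0.0378×0.904×11.6) = 0.3406 K/W
1/R_core = 1/R_stud + 1/R_cav → R_core = 0.002582 K/W
R_outer = 0.011/(0.182×11.6) = 0.00521 K/W
R_total = 0.01315 K/W
Q = ΔT/R_total = 21/0.01315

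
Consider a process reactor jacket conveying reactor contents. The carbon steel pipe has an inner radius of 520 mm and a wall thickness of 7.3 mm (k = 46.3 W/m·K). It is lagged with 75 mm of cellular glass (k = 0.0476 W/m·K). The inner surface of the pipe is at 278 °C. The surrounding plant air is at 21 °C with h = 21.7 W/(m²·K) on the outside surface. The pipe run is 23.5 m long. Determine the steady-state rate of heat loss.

Per-layer cylindrical resistances, series-summed:
R_carbon steel pipe wall = ln(527.3/520)/(2π×46.3×23.5) = 2.039×10^-6 K/W
R_cellular glass = ln(602.3/527.3)/(2π×0.0476×23.5) = 0.01892 K/W
R_outer film = 1/(h_o·2πr_oL) = 1/(21.7×2π×0.6023×23.5) = 5.182×10^-4 K/W
R_total = 0.01944 K/W
Q = ΔT/R_total = 257/0.01944

Q ≈ 13200 W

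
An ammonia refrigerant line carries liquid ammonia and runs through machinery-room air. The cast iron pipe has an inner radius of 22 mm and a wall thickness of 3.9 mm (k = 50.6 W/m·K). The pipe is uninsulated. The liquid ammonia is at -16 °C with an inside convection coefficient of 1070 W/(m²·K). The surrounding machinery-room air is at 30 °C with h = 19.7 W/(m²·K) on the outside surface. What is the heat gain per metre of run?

Per-layer cylindrical resistances, series-summed:
R_inner film = 1/(h_i·2πr₁L) = 1/(1070×2π×0.022×1) = 0.006761 K/W
R_cast iron pipe wall = ln(25.9/22)/(2π×50.6×1) = 5.133×10^-4 K/W
R_outer film = 1/(h_o·2πr_oL) = 1/(19.7×2π×0.0259×1) = 0.3119 K/W
R_total = 0.3192 K/W
Q = ΔT/R_total = 46/0.3192

q′ ≈ 144 W/m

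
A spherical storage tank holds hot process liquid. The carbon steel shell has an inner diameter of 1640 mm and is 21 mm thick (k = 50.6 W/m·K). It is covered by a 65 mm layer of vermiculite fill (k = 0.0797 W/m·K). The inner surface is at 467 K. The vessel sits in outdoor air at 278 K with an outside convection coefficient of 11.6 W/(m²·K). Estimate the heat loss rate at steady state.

Spherical conduction: R = (1/r_in − 1/r_out)/(4πk) per layer; series-sum.
R_carbon steel shell = (1/0.82 − 1/0.841)/(4π×50.6) = 4.789×10^-5 K/W
R_vermiculite fill = (1/0.841 − 1/0.906)/(4π×0.0797) = 0.08518 K/W
R_outer film = 1/(h·4πr_o²) = 1/(11.6×4π×0.906²) = 0.008357 K/W
R_total = 0.09358 K/W
Q = ΔT/R_total = 189/0.09358

Q ≈ 2020 W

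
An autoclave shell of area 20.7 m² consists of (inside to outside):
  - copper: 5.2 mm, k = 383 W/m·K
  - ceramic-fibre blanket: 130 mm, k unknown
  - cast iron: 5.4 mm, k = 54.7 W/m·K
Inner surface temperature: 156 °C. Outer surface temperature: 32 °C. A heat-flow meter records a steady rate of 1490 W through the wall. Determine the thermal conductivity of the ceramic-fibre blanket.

Treating each layer as a thermal resistance in series:
R_copper = L/(kA) = 0.0052/(383×20.7) = 6.559×10^-7 K/W
R_cast iron = L/(kA) = 0.0054/(54.7×20.7) = 4.769×10^-6 K/W
Sum of known resistances R_other = 5.425×10^-6 K/W
Total R = ΔT/Q = 124/1490 = 0.08322 K/W
R_ceramic-fibre blanket = R_total − R_other = 0.08322 K/W
k = L/(R·A) = 0.13/(0.08322×20.7)

k ≈ 0.0755 W/(m·K)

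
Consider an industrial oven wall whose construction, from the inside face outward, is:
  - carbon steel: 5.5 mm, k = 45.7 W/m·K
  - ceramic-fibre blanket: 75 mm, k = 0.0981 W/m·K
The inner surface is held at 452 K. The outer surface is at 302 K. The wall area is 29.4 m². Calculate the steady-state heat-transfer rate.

Treating each layer as a thermal resistance in series:
R_carbon steel = L/(kA) = 0.0055/(45.7×29.4) = 4.094×10^-6 K/W
R_ceramic-fibre blanket = L/(kA) = 0.075/(0.0981×29.4) = 0.026 K/W
R_total = 0.02601 K/W
Q = ΔT / R_total = 150 / 0.02601

Q ≈ 5770 W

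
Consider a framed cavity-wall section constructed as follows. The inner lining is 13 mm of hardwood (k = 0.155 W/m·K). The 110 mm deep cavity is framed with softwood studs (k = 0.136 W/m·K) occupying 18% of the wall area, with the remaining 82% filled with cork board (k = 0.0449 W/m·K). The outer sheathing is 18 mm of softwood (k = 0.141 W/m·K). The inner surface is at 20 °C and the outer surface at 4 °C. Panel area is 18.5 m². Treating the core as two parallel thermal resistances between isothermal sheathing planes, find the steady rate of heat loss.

Q ≈ 148 W

Sheathing layers in series; stud and cavity paths in parallel between them.
R_inner = 0.013/(0.155×18.5) = 0.004534 K/W
R_stud  = 0.11/(0.136×0.18×18.5) = 0.2429 K/W
R_cav   = 0.11/(0.0449×0.82×18.5) = 0.1615 K/W
1/R_core = 1/R_stud + 1/R_cav → R_core = 0.097 K/W
R_outer = 0.018/(0.141×18.5) = 0.006901 K/W
R_total = 0.1084 K/W
Q = ΔT/R_total = 16/0.1084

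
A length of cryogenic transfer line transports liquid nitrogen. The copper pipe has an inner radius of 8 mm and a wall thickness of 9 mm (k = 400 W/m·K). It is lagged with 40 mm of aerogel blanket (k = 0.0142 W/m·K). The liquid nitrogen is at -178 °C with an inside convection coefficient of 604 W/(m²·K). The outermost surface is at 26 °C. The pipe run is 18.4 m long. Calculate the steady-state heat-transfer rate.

Q ≈ 276 W

Treating each annulus and film as a series resistance:
R_inner film = 1/(h_i·2πr₁L) = 1/(604×2π×0.008×18.4) = 0.00179 K/W
R_copper pipe wall = ln(17/8)/(2π×400×18.4) = 1.63×10^-5 K/W
R_aerogel blanket = ln(57/17)/(2π×0.0142×18.4) = 0.737 K/W
R_total = 0.7388 K/W
Q = ΔT/R_total = 204/0.7388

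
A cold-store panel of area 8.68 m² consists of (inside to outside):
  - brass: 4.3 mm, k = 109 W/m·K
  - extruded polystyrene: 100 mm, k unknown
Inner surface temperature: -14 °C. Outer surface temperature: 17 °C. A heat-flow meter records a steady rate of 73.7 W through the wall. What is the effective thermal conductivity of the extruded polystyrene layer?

k ≈ 0.0274 W/(m·K)

Series thermal resistances:
R_brass = L/(kA) = 0.0043/(109×8.68) = 4.545×10^-6 K/W
Sum of known resistances R_other = 4.545×10^-6 K/W
Total R = ΔT/Q = 31/73.7 = 0.4206 K/W
R_extruded polystyrene = R_total − R_other = 0.4206 K/W
k = L/(R·A) = 0.1/(0.4206×8.68)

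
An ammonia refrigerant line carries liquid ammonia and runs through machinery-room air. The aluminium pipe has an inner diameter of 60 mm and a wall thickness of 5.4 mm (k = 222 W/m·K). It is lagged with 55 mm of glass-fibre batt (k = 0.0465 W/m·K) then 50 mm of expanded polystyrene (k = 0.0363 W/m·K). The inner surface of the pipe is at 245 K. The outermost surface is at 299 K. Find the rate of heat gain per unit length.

q′ ≈ 10.5 W/m

Radial resistances (cylindrical: R_cond = ln(r_o/r_i)/(2πkL), R_conv = 1/(h·2πrL)):
R_aluminium pipe wall = ln(35.4/30)/(2π×222×1) = 1.187×10^-4 K/W
R_glass-fibre batt = ln(90.4/35.4)/(2π×0.0465×1) = 3.209 K/W
R_expanded polystyrene = ln(140.4/90.4)/(2π×0.0363×1) = 1.93 K/W
R_total = 5.139 K/W
Q = ΔT/R_total = 54/5.139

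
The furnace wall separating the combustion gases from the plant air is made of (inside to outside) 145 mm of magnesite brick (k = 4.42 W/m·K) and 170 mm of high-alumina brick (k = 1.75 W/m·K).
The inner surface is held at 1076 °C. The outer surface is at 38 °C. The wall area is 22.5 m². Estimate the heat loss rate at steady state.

Q ≈ 180000 W

Using the resistance-network approach (series):
R_magnesite brick = L/(kA) = 0.145/(4.42×22.5) = 0.001458 K/W
R_high-alumina brick = L/(kA) = 0.17/(1.75×22.5) = 0.004317 K/W
R_total = 0.005775 K/W
Q = ΔT / R_total = 1038 / 0.005775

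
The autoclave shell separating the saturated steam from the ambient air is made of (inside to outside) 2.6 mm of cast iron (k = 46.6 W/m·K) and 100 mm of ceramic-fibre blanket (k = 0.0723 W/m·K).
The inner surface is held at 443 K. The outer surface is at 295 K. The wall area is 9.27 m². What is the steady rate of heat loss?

Series thermal resistances:
R_cast iron = L/(kA) = 0.0026/(46.6×9.27) = 6.019×10^-6 K/W
R_ceramic-fibre blanket = L/(kA) = 0.1/(0.0723×9.27) = 0.1492 K/W
R_total = 0.1492 K/W
Q = ΔT / R_total = 148 / 0.1492

Q ≈ 992 W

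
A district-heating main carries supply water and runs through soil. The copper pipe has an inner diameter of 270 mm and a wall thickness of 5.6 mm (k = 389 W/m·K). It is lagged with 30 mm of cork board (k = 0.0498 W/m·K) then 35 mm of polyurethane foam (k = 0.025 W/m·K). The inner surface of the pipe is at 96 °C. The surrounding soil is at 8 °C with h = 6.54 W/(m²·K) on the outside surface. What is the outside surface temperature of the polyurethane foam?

Cylindrical conduction, so R = ln(r₂/r₁)/(2πkL) per layer, in series:
R_copper pipe wall = ln(140.6/135)/(2π×389×1) = 1.663×10^-5 K/W
R_cork board = ln(170.6/140.6)/(2π×0.0498×1) = 0.6181 K/W
R_polyurethane foam = ln(205.6/170.6)/(2π×0.025×1) = 1.188 K/W
R_outer film = 1/(h_o·2πr_oL) = 1/(6.54×2π×0.2056×1) = 0.1184 K/W
R_total = 1.924 K/W
Q = ΔT/R_total = 88/1.924
Q = 45.7 W/m
T_interface = T_inner − Q·ΣR(inner→interface) = 96 − 45.7×1.806

T ≈ 13.4 °C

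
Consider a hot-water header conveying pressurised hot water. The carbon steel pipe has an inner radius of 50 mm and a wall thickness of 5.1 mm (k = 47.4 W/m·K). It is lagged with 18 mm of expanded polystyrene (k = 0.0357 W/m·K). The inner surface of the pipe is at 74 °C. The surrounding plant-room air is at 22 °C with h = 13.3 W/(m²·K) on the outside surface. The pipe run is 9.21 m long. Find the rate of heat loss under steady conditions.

Q ≈ 336 W

Per-layer cylindrical resistances, series-summed:
R_carbon steel pipe wall = ln(55.1/50)/(2π×47.4×9.21) = 3.541×10^-5 K/W
R_expanded polystyrene = ln(73.1/55.1)/(2π×0.0357×9.21) = 0.1368 K/W
R_outer film = 1/(h_o·2πr_oL) = 1/(13.3×2π×0.0731×9.21) = 0.01777 K/W
R_total = 0.1546 K/W
Q = ΔT/R_total = 52/0.1546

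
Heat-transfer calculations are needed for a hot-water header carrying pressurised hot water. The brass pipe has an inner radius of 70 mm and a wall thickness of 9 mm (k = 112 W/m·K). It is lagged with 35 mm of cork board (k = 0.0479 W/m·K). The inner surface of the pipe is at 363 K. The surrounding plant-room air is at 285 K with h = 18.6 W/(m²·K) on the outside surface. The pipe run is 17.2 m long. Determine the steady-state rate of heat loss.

Q ≈ 1040 W

Radial resistances (cylindrical: R_cond = ln(r_o/r_i)/(2πkL), R_conv = 1/(h·2πrL)):
R_brass pipe wall = ln(79/70)/(2π×112×17.2) = 9.993×10^-6 K/W
R_cork board = ln(114/79)/(2π×0.0479×17.2) = 0.07085 K/W
R_outer film = 1/(h_o·2πr_oL) = 1/(18.6×2π×0.114×17.2) = 0.004364 K/W
R_total = 0.07522 K/W
Q = ΔT/R_total = 78/0.07522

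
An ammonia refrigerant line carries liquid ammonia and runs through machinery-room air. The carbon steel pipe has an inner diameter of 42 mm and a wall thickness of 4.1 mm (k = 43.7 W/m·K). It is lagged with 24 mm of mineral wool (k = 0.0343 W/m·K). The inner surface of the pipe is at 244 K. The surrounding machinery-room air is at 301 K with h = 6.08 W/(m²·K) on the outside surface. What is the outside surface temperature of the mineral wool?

T ≈ 293 K

Per-layer cylindrical resistances, series-summed:
R_carbon steel pipe wall = ln(25.1/21)/(2π×43.7×1) = 6.495×10^-4 K/W
R_mineral wool = ln(49.1/25.1)/(2π×0.0343×1) = 3.113 K/W
R_outer film = 1/(h_o·2πr_oL) = 1/(6.08×2π×0.0491×1) = 0.5331 K/W
R_total = 3.647 K/W
Q = ΔT/R_total = 57/3.647
Q = 15.6 W/m
T_interface = T_inner + Q·ΣR(inner→interface) = 244 + 15.6×3.114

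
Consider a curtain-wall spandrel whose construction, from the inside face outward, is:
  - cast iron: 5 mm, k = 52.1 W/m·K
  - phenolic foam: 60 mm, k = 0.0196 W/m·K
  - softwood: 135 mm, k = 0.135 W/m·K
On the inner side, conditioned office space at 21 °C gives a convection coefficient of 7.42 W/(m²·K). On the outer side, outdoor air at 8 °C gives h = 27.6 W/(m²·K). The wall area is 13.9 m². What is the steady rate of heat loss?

Q ≈ 42.7 W

Series thermal resistances:
R_inner film = 1/(h_i·A) = 1/(7.42×13.9) = 0.009696 K/W
R_cast iron = L/(kA) = 0.005/(52.1×13.9) = 6.904×10^-6 K/W
R_phenolic foam = L/(kA) = 0.06/(0.0196×13.9) = 0.2202 K/W
R_softwood = L/(kA) = 0.135/(0.135×13.9) = 0.07194 K/W
R_outer film = 1/(h_o·A) = 1/(27.6×13.9) = 0.002607 K/W
R_total = 0.3045 K/W
Q = ΔT / R_total = 13 / 0.3045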